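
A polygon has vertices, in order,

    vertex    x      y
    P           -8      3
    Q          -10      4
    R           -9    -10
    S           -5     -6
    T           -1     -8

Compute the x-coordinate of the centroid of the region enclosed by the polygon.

-7

Apply Gauss's area formula. First the cross-terms c_i = x_i·y_{i+1} − x_{i+1}·y_i:
  -2, 136, 4, 34, -67  ⇒  2A = 105, A = 52.5.
Then Σ (x_i + x_{i+1})·c_i = -2205, so x̄ = -2205 / (6·52.5) = -7.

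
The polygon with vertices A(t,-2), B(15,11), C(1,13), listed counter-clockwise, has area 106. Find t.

The doubled signed area Σ (x_i y_{i+1} − x_{i+1} y_i) is linear in t.
With t=0 it equals 212; the coefficient of t is -2 (from the two edges through A).
So -2·t + 212 = 2·106 = 212 ⇒ t = 0.

0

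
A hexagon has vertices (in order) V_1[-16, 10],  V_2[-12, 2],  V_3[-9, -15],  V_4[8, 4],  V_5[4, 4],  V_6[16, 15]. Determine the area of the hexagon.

V_1→V_2: (-16)(2) − (-12)(10) = 88
V_2→V_3: (-12)(-15) − (-9)(2) = 198
V_3→V_4: (-9)(4) − (8)(-15) = 84
V_4→V_5: (8)(4) − (4)(4) = 16
V_5→V_6: (4)(15) − (16)(4) = -4
V_6→V_1: (16)(10) − (-16)(15) = 400
Σ = 782
Area = |Σ|/2 = 391.

391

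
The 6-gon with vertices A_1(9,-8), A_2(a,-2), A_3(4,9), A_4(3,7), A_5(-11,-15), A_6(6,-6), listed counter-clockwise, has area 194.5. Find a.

12

Write out the shoelace sum; only the two edges meeting at A_2 involve a:
2·Area = [(9·(-2) − a·(-8)) + (a·9 − 4·(-2))] + 195
       = 17·a + 185 = 389
⇒ a = 12.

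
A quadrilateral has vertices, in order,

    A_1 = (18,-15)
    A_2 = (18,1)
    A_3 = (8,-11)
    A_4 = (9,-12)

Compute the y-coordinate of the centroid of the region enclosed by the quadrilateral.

Apply the shoelace (surveyor's) formula. First the cross-terms c_i = x_i·y_{i+1} − x_{i+1}·y_i:
  288, -206, 3, 81  ⇒  2A = 166, A = 83.
Then Σ (y_i + y_{i+1})·c_i = -4228, so ȳ = -4228 / (6·83) = -2114/249.

-2114/249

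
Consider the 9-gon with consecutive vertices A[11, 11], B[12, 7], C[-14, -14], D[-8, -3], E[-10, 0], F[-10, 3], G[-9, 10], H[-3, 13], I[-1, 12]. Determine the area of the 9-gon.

Apply the shoelace formula: 2A = Σ (x_i·y_{i+1} − x_{i+1}·y_i), indices taken mod 9.
Cross-terms: -55, -70, -70, -30, -30, -73, -87, -23, -143  ⇒  Σ = -581
Area = |Σ|/2 = 290.5.

290.5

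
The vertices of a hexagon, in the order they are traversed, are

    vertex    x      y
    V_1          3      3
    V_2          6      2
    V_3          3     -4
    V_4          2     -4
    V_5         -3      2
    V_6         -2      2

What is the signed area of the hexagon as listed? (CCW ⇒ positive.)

Σ = (-12) + (-30) + (-4) + (-8) + (-2) + (-12) = -68
Signed area = Σ/2 = -34 (negative ⇒ clockwise traversal).

-34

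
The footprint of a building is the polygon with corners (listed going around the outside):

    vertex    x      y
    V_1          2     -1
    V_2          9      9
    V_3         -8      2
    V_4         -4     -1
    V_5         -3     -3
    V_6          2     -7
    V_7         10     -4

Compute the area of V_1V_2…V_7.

Apply the shoelace (surveyor's) formula: 2A = Σ (x_i·y_{i+1} − x_{i+1}·y_i), indices taken mod 7.
Σ = (27) + (90) + (16) + (9) + (27) + (62) + (-2) = 229
Area = |Σ|/2 = 114.5.

114.5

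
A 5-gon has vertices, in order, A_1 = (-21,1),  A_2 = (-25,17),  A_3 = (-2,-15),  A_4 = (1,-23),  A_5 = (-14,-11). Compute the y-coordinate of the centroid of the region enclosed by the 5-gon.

Apply the shoelace formula. First the cross-terms c_i = x_i·y_{i+1} − x_{i+1}·y_i:
  -332, 409, 61, -333, -245  ⇒  2A = -440, A = -220.
Then Σ (y_i + y_{i+1})·c_i = 6296, so ȳ = 6296 / (6·(-220)) = -787/165.

-787/165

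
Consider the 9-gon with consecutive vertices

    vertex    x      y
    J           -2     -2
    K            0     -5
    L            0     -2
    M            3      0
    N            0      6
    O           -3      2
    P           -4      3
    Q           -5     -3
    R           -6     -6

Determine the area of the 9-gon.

45

Σ = (10) + (0) + (6) + (18) + (18) + (-1) + (27) + (12) + (0) = 90
Area = |Σ|/2 = 45.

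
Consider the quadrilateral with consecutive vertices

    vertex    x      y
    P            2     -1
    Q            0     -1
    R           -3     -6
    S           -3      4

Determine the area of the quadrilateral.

Cross-terms: -2, -3, -30, -5  ⇒  Σ = -40
Area = |Σ|/2 = 20.

20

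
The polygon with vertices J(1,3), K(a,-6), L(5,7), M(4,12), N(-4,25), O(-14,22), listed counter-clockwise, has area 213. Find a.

Write out the shoelace sum; only the two edges meeting at K involve a:
2·Area = [(1·(-6) − a·3) + (a·7 − 5·(-6))] + 378
       = 4·a + 402 = 426
⇒ a = 6.

6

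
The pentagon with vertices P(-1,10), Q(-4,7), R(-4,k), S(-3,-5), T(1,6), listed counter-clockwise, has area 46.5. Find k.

-9

Write out the shoelace sum; only the two edges meeting at R involve k:
2·Area = [((-4)·k − (-4)·7) + ((-4)·(-5) − (-3)·k)] + 36
       = -1·k + 84 = 93
⇒ k = -9.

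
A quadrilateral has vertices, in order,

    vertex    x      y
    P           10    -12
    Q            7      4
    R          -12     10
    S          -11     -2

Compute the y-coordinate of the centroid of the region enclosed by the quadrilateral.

-0.25

Apply the shoelace formula. First the cross-terms c_i = x_i·y_{i+1} − x_{i+1}·y_i:
  124, 118, 134, 152  ⇒  2A = 528, A = 264.
Then Σ (y_i + y_{i+1})·c_i = -396, so ȳ = -396 / (6·264) = -0.25.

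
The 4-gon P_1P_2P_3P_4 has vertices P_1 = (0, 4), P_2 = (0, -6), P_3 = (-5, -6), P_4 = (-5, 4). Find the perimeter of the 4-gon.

|P_1P_2| = √((0)² + (-10)²) = √100 = 10
|P_2P_3| = √((-5)² + (0)²) = √25 = 5
|P_3P_4| = √((0)² + (10)²) = √100 = 10
|P_4P_1| = √((5)² + (0)²) = √25 = 5
Perimeter = 10 + 5 + 10 + 5 = 30.

30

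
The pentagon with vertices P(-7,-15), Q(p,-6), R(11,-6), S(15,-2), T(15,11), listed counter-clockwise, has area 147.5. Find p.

8

The doubled signed area Σ (x_i y_{i+1} − x_{i+1} y_i) is linear in p.
With p=0 it equals 223; the coefficient of p is 9 (from the two edges through Q).
So 9·p + 223 = 2·147.5 = 295 ⇒ p = 8.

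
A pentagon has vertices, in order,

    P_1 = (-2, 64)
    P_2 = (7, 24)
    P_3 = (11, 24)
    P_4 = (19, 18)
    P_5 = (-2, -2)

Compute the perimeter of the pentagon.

|P_1P_2| = √((9)² + (-40)²) = √1681 = 41
|P_2P_3| = √((4)² + (0)²) = √16 = 4
|P_3P_4| = √((8)² + (-6)²) = √100 = 10
|P_4P_5| = √((-21)² + (-20)²) = √841 = 29
|P_5P_1| = √((0)² + (66)²) = √4356 = 66
Perimeter = 41 + 4 + 10 + 29 + 66 = 150.

150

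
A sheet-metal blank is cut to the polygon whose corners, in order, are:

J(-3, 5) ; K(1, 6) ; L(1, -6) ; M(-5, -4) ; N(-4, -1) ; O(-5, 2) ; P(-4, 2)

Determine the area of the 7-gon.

Cross-terms: -23, -12, -34, -11, -13, -2, -14  ⇒  Σ = -109
Area = |Σ|/2 = 54.5.

54.5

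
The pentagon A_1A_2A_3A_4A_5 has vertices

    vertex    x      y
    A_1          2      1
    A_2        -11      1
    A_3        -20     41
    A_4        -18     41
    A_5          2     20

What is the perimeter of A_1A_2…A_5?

|A_1A_2| = √((-13)² + (0)²) = √169 = 13
|A_2A_3| = √((-9)² + (40)²) = √1681 = 41
|A_3A_4| = √((2)² + (0)²) = √4 = 2
|A_4A_5| = √((20)² + (-21)²) = √841 = 29
|A_5A_1| = √((0)² + (-19)²) = √361 = 19
Perimeter = 13 + 41 + 2 + 29 + 19 = 104.

104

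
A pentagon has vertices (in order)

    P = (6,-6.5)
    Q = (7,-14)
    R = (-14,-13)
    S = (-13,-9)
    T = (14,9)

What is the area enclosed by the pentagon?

Apply the shoelace formula: 2A = Σ (x_i·y_{i+1} − x_{i+1}·y_i), indices taken mod 5.
Cross-terms: -38.5, -287, -43, 9, -145  ⇒  Σ = -504.5
Area = |Σ|/2 = 252.25.

252.25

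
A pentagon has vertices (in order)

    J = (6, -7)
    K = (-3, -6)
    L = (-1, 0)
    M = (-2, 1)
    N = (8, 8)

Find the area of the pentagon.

96

Apply Gauss's area formula: 2A = Σ (x_i·y_{i+1} − x_{i+1}·y_i), indices taken mod 5.
Cross-terms: -57, -6, -1, -24, -104  ⇒  Σ = -192
Area = |Σ|/2 = 96.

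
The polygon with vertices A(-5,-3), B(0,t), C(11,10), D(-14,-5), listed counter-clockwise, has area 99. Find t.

-6

The doubled signed area Σ (x_i y_{i+1} − x_{i+1} y_i) is linear in t.
With t=0 it equals 102; the coefficient of t is -16 (from the two edges through B).
So -16·t + 102 = 2·99 = 198 ⇒ t = -6.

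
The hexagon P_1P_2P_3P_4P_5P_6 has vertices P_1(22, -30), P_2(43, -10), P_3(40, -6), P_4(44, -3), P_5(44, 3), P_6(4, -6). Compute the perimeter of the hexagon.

116

|P_1P_2| = √((21)² + (20)²) = √841 = 29
|P_2P_3| = √((-3)² + (4)²) = √25 = 5
|P_3P_4| = √((4)² + (3)²) = √25 = 5
|P_4P_5| = √((0)² + (6)²) = √36 = 6
|P_5P_6| = √((-40)² + (-9)²) = √1681 = 41
|P_6P_1| = √((18)² + (-24)²) = √900 = 30
Perimeter = 29 + 5 + 5 + 6 + 41 + 30 = 116.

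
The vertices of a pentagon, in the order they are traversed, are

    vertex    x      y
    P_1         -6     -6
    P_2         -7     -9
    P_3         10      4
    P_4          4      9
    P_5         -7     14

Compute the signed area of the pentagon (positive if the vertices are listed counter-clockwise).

Apply the shoelace (surveyor's) formula: 2A = Σ (x_i·y_{i+1} − x_{i+1}·y_i), indices taken mod 5.
P_1→P_2: (-6)(-9) − (-7)(-6) = 12
P_2→P_3: (-7)(4) − (10)(-9) = 62
P_3→P_4: (10)(9) − (4)(4) = 74
P_4→P_5: (4)(14) − (-7)(9) = 119
P_5→P_1: (-7)(-6) − (-6)(14) = 126
Σ = 393
Signed area = Σ/2 = 196.5 (positive ⇒ counter-clockwise traversal).

196.5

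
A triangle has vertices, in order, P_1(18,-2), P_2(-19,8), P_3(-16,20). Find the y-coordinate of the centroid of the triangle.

Apply the shoelace (surveyor's) formula. First the cross-terms c_i = x_i·y_{i+1} − x_{i+1}·y_i:
  106, -252, -328  ⇒  2A = -474, A = -237.
Then Σ (y_i + y_{i+1})·c_i = -12324, so ȳ = -12324 / (6·(-237)) = 26/3.

26/3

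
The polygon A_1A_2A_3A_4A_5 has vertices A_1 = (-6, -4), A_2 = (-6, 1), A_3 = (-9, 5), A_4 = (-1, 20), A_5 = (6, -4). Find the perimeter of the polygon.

|A_1A_2| = √((0)² + (5)²) = √25 = 5
|A_2A_3| = √((-3)² + (4)²) = √25 = 5
|A_3A_4| = √((8)² + (15)²) = √289 = 17
|A_4A_5| = √((7)² + (-24)²) = √625 = 25
|A_5A_1| = √((-12)² + (0)²) = √144 = 12
Perimeter = 5 + 5 + 17 + 25 + 12 = 64.

64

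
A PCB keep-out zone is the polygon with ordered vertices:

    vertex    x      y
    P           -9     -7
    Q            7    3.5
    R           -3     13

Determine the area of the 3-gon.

Apply the surveyor's formula: 2A = Σ (x_i·y_{i+1} − x_{i+1}·y_i), indices taken mod 3.
Cross-terms: 17.5, 101.5, 138  ⇒  Σ = 257
Area = |Σ|/2 = 128.5.

128.5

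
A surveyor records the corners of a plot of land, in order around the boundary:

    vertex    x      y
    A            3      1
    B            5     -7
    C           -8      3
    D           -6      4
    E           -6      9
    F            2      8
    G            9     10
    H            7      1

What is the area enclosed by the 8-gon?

Apply the shoelace (surveyor's) formula: 2A = Σ (x_i·y_{i+1} − x_{i+1}·y_i), indices taken mod 8.
Cross-terms: -26, -41, -14, -30, -66, -52, -61, 4  ⇒  Σ = -286
Area = |Σ|/2 = 143.

143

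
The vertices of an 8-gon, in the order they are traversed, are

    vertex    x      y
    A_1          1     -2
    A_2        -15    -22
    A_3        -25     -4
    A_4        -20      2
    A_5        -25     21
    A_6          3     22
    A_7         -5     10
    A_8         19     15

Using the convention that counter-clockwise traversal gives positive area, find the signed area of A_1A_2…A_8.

-916.5

Apply the surveyor's formula: 2A = Σ (x_i·y_{i+1} − x_{i+1}·y_i), indices taken mod 8.
Σ = (-52) + (-490) + (-130) + (-370) + (-613) + (140) + (-265) + (-53) = -1833
Signed area = Σ/2 = -916.5 (negative ⇒ clockwise traversal).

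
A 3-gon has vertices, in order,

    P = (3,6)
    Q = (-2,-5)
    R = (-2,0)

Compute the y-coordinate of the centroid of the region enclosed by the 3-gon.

1/3

Apply the shoelace (surveyor's) formula. First the cross-terms c_i = x_i·y_{i+1} − x_{i+1}·y_i:
  -3, -10, -12  ⇒  2A = -25, A = -12.5.
Then Σ (y_i + y_{i+1})·c_i = -25, so ȳ = -25 / (6·(-12.5)) = 1/3.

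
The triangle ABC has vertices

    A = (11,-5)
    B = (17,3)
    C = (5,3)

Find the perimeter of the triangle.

|AB| = √((6)² + (8)²) = √100 = 10
|BC| = √((-12)² + (0)²) = √144 = 12
|CA| = √((6)² + (-8)²) = √100 = 10
Perimeter = 10 + 12 + 10 = 32.

32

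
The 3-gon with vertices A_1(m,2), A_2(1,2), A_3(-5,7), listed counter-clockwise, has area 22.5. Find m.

-8

Write out the shoelace sum; only the two edges meeting at A_1 involve m:
2·Area = [((-5)·2 − m·7) + (m·2 − 1·2)] + 17
       = -5·m + 5 = 45
⇒ m = -8.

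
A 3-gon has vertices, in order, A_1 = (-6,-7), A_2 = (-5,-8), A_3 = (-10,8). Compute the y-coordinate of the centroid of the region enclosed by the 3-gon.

-7/3

Apply the shoelace (surveyor's) formula. First the cross-terms c_i = x_i·y_{i+1} − x_{i+1}·y_i:
  13, -120, 118  ⇒  2A = 11, A = 5.5.
Then Σ (y_i + y_{i+1})·c_i = -77, so ȳ = -77 / (6·5.5) = -7/3.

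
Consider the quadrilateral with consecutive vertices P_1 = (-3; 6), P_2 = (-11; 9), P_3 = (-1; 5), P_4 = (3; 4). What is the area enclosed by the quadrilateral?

Apply Gauss's area formula: 2A = Σ (x_i·y_{i+1} − x_{i+1}·y_i), indices taken mod 4.
Σ = (39) + (-46) + (-19) + (30) = 4
Area = |Σ|/2 = 2.

2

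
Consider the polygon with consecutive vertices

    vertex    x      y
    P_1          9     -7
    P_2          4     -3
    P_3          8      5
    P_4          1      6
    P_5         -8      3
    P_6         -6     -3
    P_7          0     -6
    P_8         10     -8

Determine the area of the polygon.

Apply the surveyor's formula: 2A = Σ (x_i·y_{i+1} − x_{i+1}·y_i), indices taken mod 8.
Σ = (1) + (44) + (43) + (51) + (42) + (36) + (60) + (2) = 279
Area = |Σ|/2 = 139.5.

139.5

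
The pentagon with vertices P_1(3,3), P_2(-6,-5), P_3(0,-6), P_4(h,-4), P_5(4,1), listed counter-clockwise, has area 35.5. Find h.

The doubled signed area Σ (x_i y_{i+1} − x_{i+1} y_i) is linear in h.
With h=0 it equals 64; the coefficient of h is 7 (from the two edges through P_4).
So 7·h + 64 = 2·35.5 = 71 ⇒ h = 1.

1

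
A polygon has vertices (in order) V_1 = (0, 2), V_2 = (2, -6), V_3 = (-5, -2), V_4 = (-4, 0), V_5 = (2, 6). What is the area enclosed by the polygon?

Apply the shoelace formula: 2A = Σ (x_i·y_{i+1} − x_{i+1}·y_i), indices taken mod 5.
Cross-terms: -4, -34, -8, -24, 4  ⇒  Σ = -66
Area = |Σ|/2 = 33.

33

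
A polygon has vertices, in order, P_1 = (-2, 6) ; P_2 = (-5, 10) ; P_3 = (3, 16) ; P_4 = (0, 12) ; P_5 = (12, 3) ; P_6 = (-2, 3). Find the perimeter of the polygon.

52

|P_1P_2| = √((-3)² + (4)²) = √25 = 5
|P_2P_3| = √((8)² + (6)²) = √100 = 10
|P_3P_4| = √((-3)² + (-4)²) = √25 = 5
|P_4P_5| = √((12)² + (-9)²) = √225 = 15
|P_5P_6| = √((-14)² + (0)²) = √196 = 14
|P_6P_1| = √((0)² + (3)²) = √9 = 3
Perimeter = 5 + 10 + 5 + 15 + 14 + 3 = 52.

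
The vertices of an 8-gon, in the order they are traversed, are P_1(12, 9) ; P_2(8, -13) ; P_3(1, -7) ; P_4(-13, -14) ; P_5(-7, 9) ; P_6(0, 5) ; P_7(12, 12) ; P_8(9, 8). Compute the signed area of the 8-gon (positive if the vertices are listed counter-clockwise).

Σ = (-228) + (-43) + (-105) + (-215) + (-35) + (-60) + (-12) + (-15) = -713
Signed area = Σ/2 = -356.5 (negative ⇒ clockwise traversal).

-356.5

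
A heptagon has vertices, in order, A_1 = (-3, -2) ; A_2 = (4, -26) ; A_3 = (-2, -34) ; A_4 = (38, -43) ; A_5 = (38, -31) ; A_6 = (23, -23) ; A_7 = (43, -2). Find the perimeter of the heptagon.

|A_1A_2| = √((7)² + (-24)²) = √625 = 25
|A_2A_3| = √((-6)² + (-8)²) = √100 = 10
|A_3A_4| = √((40)² + (-9)²) = √1681 = 41
|A_4A_5| = √((0)² + (12)²) = √144 = 12
|A_5A_6| = √((-15)² + (8)²) = √289 = 17
|A_6A_7| = √((20)² + (21)²) = √841 = 29
|A_7A_1| = √((-46)² + (0)²) = √2116 = 46
Perimeter = 25 + 10 + 41 + 12 + 17 + 29 + 46 = 180.

180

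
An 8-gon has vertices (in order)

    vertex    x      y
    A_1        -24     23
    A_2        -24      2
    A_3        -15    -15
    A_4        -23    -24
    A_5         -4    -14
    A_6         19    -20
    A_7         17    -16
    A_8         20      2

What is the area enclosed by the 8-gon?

1189.5

Apply the surveyor's formula: 2A = Σ (x_i·y_{i+1} − x_{i+1}·y_i), indices taken mod 8.
Σ = (504) + (390) + (15) + (226) + (346) + (36) + (354) + (508) = 2379
Area = |Σ|/2 = 1189.5.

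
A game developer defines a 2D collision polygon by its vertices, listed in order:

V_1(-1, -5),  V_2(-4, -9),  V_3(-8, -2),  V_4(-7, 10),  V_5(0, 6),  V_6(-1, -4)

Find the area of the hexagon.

102

Σ = (-11) + (-64) + (-94) + (-42) + (6) + (1) = -204
Area = |Σ|/2 = 102.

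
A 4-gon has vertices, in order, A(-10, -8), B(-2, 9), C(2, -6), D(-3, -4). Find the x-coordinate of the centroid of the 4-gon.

Apply the shoelace formula. First the cross-terms c_i = x_i·y_{i+1} − x_{i+1}·y_i:
  -106, -6, -26, -16  ⇒  2A = -154, A = -77.
Then Σ (x_i + x_{i+1})·c_i = 1506, so x̄ = 1506 / (6·(-77)) = -251/77.

-251/77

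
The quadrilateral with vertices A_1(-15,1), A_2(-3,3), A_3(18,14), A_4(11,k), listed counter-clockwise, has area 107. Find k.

The doubled signed area Σ (x_i y_{i+1} − x_{i+1} y_i) is linear in k.
With k=0 it equals -281; the coefficient of k is 33 (from the two edges through A_4).
So 33·k + -281 = 2·107 = 214 ⇒ k = 15.

15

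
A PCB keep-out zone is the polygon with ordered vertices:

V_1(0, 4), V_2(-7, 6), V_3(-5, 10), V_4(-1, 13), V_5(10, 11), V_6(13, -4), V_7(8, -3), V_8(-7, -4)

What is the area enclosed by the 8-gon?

239.5

Apply Gauss's area formula: 2A = Σ (x_i·y_{i+1} − x_{i+1}·y_i), indices taken mod 8.
Σ = (28) + (-40) + (-55) + (-141) + (-183) + (-7) + (-53) + (-28) = -479
Area = |Σ|/2 = 239.5.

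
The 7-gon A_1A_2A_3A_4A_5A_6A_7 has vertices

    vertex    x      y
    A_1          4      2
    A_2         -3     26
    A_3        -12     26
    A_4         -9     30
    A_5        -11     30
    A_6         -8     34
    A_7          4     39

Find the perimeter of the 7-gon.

96

|A_1A_2| = √((-7)² + (24)²) = √625 = 25
|A_2A_3| = √((-9)² + (0)²) = √81 = 9
|A_3A_4| = √((3)² + (4)²) = √25 = 5
|A_4A_5| = √((-2)² + (0)²) = √4 = 2
|A_5A_6| = √((3)² + (4)²) = √25 = 5
|A_6A_7| = √((12)² + (5)²) = √169 = 13
|A_7A_1| = √((0)² + (-37)²) = √1369 = 37
Perimeter = 25 + 9 + 5 + 2 + 5 + 13 + 37 = 96.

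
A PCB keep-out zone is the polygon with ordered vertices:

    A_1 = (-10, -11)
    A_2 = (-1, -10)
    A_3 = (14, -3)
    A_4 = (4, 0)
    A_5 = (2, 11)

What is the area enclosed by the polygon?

Apply the shoelace formula: 2A = Σ (x_i·y_{i+1} − x_{i+1}·y_i), indices taken mod 5.
A_1→A_2: (-10)(-10) − (-1)(-11) = 89
A_2→A_3: (-1)(-3) − (14)(-10) = 143
A_3→A_4: (14)(0) − (4)(-3) = 12
A_4→A_5: (4)(11) − (2)(0) = 44
A_5→A_1: (2)(-11) − (-10)(11) = 88
Σ = 376
Area = |Σ|/2 = 188.

188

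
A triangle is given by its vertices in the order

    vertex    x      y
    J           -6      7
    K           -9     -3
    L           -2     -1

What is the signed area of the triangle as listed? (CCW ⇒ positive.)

32

Cross-terms: 81, 3, -20  ⇒  Σ = 64
Signed area = Σ/2 = 32 (positive ⇒ counter-clockwise traversal).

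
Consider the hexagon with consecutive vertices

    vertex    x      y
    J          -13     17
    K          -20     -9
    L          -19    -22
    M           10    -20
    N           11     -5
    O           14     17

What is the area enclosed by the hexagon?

Apply the shoelace formula: 2A = Σ (x_i·y_{i+1} − x_{i+1}·y_i), indices taken mod 6.
J→K: (-13)(-9) − (-20)(17) = 457
K→L: (-20)(-22) − (-19)(-9) = 269
L→M: (-19)(-20) − (10)(-22) = 600
M→N: (10)(-5) − (11)(-20) = 170
N→O: (11)(17) − (14)(-5) = 257
O→J: (14)(17) − (-13)(17) = 459
Σ = 2212
Area = |Σ|/2 = 1106.

1106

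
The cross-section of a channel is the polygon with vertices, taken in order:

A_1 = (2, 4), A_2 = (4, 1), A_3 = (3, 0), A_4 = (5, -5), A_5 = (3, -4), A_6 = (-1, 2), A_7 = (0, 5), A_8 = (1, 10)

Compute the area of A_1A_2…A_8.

Apply Gauss's area formula: 2A = Σ (x_i·y_{i+1} − x_{i+1}·y_i), indices taken mod 8.
Σ = (-14) + (-3) + (-15) + (-5) + (2) + (-5) + (-5) + (-16) = -61
Area = |Σ|/2 = 30.5.

30.5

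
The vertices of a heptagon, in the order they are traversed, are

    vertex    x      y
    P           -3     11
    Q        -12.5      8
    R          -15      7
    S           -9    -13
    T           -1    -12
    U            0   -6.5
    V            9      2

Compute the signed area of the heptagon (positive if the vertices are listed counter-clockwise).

Σ = (113.5) + (32.5) + (258) + (95) + (6.5) + (58.5) + (105) = 669
Signed area = Σ/2 = 334.5 (positive ⇒ counter-clockwise traversal).

334.5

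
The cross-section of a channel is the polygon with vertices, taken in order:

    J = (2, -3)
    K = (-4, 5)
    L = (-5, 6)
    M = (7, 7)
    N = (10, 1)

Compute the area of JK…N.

Apply Gauss's area formula: 2A = Σ (x_i·y_{i+1} − x_{i+1}·y_i), indices taken mod 5.
J→K: (2)(5) − (-4)(-3) = -2
K→L: (-4)(6) − (-5)(5) = 1
L→M: (-5)(7) − (7)(6) = -77
M→N: (7)(1) − (10)(7) = -63
N→J: (10)(-3) − (2)(1) = -32
Σ = -173
Area = |Σ|/2 = 86.5.

86.5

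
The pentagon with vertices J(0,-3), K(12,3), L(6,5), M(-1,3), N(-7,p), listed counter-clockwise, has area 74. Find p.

The doubled signed area Σ (x_i y_{i+1} − x_{i+1} y_i) is linear in p.
With p=0 it equals 143; the coefficient of p is -1 (from the two edges through N).
So -1·p + 143 = 2·74 = 148 ⇒ p = -5.

-5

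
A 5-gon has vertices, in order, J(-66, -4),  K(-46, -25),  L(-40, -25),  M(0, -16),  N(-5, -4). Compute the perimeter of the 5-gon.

|JK| = √((20)² + (-21)²) = √841 = 29
|KL| = √((6)² + (0)²) = √36 = 6
|LM| = √((40)² + (9)²) = √1681 = 41
|MN| = √((-5)² + (12)²) = √169 = 13
|NJ| = √((-61)² + (0)²) = √3721 = 61
Perimeter = 29 + 6 + 41 + 13 + 61 = 150.

150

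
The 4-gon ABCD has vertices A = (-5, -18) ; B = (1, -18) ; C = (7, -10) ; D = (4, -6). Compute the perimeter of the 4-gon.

36

|AB| = √((6)² + (0)²) = √36 = 6
|BC| = √((6)² + (8)²) = √100 = 10
|CD| = √((-3)² + (4)²) = √25 = 5
|DA| = √((-9)² + (-12)²) = √225 = 15
Perimeter = 6 + 10 + 5 + 15 = 36.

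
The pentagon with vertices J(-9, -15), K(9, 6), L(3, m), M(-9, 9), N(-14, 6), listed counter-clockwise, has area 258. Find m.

The doubled signed area Σ (x_i y_{i+1} − x_{i+1} y_i) is linear in m.
With m=0 it equals 426; the coefficient of m is 18 (from the two edges through L).
So 18·m + 426 = 2·258 = 516 ⇒ m = 5.

5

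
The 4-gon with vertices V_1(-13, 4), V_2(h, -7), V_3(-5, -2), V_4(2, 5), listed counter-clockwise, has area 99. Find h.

Write out the shoelace sum; only the two edges meeting at V_2 involve h:
2·Area = [((-13)·(-7) − h·4) + (h·(-2) − (-5)·(-7))] + 52
       = -6·h + 108 = 198
⇒ h = -15.

-15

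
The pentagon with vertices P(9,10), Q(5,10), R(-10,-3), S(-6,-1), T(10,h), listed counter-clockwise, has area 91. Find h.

3

Write out the shoelace sum; only the two edges meeting at T involve h:
2·Area = [((-6)·h − 10·(-1)) + (10·10 − 9·h)] + 117
       = -15·h + 227 = 182
⇒ h = 3.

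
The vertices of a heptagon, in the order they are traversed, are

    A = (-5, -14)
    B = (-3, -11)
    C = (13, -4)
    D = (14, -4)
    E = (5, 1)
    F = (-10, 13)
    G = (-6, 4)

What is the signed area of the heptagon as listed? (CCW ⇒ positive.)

Apply the shoelace formula: 2A = Σ (x_i·y_{i+1} − x_{i+1}·y_i), indices taken mod 7.
Σ = (13) + (155) + (4) + (34) + (75) + (38) + (104) = 423
Signed area = Σ/2 = 211.5 (positive ⇒ counter-clockwise traversal).

211.5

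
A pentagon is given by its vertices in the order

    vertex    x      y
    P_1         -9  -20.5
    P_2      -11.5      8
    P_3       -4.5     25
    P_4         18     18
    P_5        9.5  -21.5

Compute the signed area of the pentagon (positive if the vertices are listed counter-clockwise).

-1018.25

Σ = (-307.75) + (-251.5) + (-531) + (-558) + (-388.25) = -2036.5
Signed area = Σ/2 = -1018.25 (negative ⇒ clockwise traversal).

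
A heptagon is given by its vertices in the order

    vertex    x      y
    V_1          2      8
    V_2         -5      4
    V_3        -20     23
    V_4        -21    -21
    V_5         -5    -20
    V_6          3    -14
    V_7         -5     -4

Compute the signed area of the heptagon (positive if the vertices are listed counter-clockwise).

623.5

Apply the shoelace formula: 2A = Σ (x_i·y_{i+1} − x_{i+1}·y_i), indices taken mod 7.
Cross-terms: 48, -35, 903, 315, 130, -82, -32  ⇒  Σ = 1247
Signed area = Σ/2 = 623.5 (positive ⇒ counter-clockwise traversal).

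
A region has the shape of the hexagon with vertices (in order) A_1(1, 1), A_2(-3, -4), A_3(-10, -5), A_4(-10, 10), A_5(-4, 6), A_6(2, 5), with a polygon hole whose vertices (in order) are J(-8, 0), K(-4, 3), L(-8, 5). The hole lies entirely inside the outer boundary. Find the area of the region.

Outer boundary:
A_1→A_2: (1)(-4) − (-3)(1) = -1
A_2→A_3: (-3)(-5) − (-10)(-4) = -25
A_3→A_4: (-10)(10) − (-10)(-5) = -150
A_4→A_5: (-10)(6) − (-4)(10) = -20
A_5→A_6: (-4)(5) − (2)(6) = -32
A_6→A_1: (2)(1) − (1)(5) = -3
Σ = -231
Area = |Σ|/2 = 115.5.
Hole:
Apply the surveyor's formula: 2A = Σ (x_i·y_{i+1} − x_{i+1}·y_i), indices taken mod 3.
Σ = (-24) + (4) + (40) = 20
Area = |Σ|/2 = 10.
Net area = 115.5 − 10 = 105.5.

105.5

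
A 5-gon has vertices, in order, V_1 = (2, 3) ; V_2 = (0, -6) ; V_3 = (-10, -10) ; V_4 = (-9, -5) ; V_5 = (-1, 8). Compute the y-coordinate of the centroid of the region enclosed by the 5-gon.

-289/156

Apply the shoelace (surveyor's) formula. First the cross-terms c_i = x_i·y_{i+1} − x_{i+1}·y_i:
  -12, -60, -40, -77, -19  ⇒  2A = -208, A = -104.
Then Σ (y_i + y_{i+1})·c_i = 1156, so ȳ = 1156 / (6·(-104)) = -289/156.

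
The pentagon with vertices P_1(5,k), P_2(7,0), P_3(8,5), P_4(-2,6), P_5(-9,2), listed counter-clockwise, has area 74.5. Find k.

The doubled signed area Σ (x_i y_{i+1} − x_{i+1} y_i) is linear in k.
With k=0 it equals 133; the coefficient of k is -16 (from the two edges through P_1).
So -16·k + 133 = 2·74.5 = 149 ⇒ k = -1.

-1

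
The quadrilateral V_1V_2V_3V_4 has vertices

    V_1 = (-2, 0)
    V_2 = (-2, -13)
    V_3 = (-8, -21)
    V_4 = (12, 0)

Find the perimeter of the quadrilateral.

|V_1V_2| = √((0)² + (-13)²) = √169 = 13
|V_2V_3| = √((-6)² + (-8)²) = √100 = 10
|V_3V_4| = √((20)² + (21)²) = √841 = 29
|V_4V_1| = √((-14)² + (0)²) = √196 = 14
Perimeter = 13 + 10 + 29 + 14 = 66.

66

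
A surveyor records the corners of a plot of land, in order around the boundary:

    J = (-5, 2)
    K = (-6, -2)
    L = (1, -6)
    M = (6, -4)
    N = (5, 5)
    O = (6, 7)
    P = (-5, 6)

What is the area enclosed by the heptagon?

Σ = (22) + (38) + (32) + (50) + (5) + (71) + (20) = 238
Area = |Σ|/2 = 119.

119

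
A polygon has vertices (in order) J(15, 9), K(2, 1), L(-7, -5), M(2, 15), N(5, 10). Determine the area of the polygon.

130.5

Apply the shoelace formula: 2A = Σ (x_i·y_{i+1} − x_{i+1}·y_i), indices taken mod 5.
Σ = (-3) + (-3) + (-95) + (-55) + (-105) = -261
Area = |Σ|/2 = 130.5.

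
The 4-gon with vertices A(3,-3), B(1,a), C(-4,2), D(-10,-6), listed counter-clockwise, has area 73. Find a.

The doubled signed area Σ (x_i y_{i+1} − x_{i+1} y_i) is linear in a.
With a=0 it equals 97; the coefficient of a is 7 (from the two edges through B).
So 7·a + 97 = 2·73 = 146 ⇒ a = 7.

7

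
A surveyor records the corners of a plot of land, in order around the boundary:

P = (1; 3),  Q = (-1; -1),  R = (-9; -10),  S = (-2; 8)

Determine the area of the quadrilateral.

51.5

Cross-terms: 2, 1, -92, -14  ⇒  Σ = -103
Area = |Σ|/2 = 51.5.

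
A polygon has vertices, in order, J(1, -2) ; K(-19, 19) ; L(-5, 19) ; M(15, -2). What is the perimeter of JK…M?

|JK| = √((-20)² + (21)²) = √841 = 29
|KL| = √((14)² + (0)²) = √196 = 14
|LM| = √((20)² + (-21)²) = √841 = 29
|MJ| = √((-14)² + (0)²) = √196 = 14
Perimeter = 29 + 14 + 29 + 14 = 86.

86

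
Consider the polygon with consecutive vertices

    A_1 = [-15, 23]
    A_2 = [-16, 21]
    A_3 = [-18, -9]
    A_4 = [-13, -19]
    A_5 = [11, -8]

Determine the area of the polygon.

623

Apply the shoelace formula: 2A = Σ (x_i·y_{i+1} − x_{i+1}·y_i), indices taken mod 5.
Σ = (53) + (522) + (225) + (313) + (133) = 1246
Area = |Σ|/2 = 623.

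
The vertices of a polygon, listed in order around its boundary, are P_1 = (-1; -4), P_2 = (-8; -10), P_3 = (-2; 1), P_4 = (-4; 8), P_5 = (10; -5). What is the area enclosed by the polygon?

Σ = (-22) + (-28) + (-12) + (-60) + (-45) = -167
Area = |Σ|/2 = 83.5.

83.5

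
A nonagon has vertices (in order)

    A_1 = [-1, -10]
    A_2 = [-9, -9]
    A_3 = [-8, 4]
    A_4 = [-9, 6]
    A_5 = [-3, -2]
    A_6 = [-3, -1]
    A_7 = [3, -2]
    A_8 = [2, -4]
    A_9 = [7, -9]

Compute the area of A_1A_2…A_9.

Apply the shoelace formula: 2A = Σ (x_i·y_{i+1} − x_{i+1}·y_i), indices taken mod 9.
A_1→A_2: (-1)(-9) − (-9)(-10) = -81
A_2→A_3: (-9)(4) − (-8)(-9) = -108
A_3→A_4: (-8)(6) − (-9)(4) = -12
A_4→A_5: (-9)(-2) − (-3)(6) = 36
A_5→A_6: (-3)(-1) − (-3)(-2) = -3
A_6→A_7: (-3)(-2) − (3)(-1) = 9
A_7→A_8: (3)(-4) − (2)(-2) = -8
A_8→A_9: (2)(-9) − (7)(-4) = 10
A_9→A_1: (7)(-10) − (-1)(-9) = -79
Σ = -236
Area = |Σ|/2 = 118.

118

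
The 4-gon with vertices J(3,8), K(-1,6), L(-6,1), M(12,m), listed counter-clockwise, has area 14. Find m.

13

The doubled signed area Σ (x_i y_{i+1} − x_{i+1} y_i) is linear in m.
With m=0 it equals 145; the coefficient of m is -9 (from the two edges through M).
So -9·m + 145 = 2·14 = 28 ⇒ m = 13.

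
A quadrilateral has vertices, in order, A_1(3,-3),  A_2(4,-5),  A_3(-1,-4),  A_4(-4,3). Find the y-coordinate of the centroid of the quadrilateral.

-29/15

Apply the surveyor's formula. First the cross-terms c_i = x_i·y_{i+1} − x_{i+1}·y_i:
  -3, -21, -19, 3  ⇒  2A = -40, A = -20.
Then Σ (y_i + y_{i+1})·c_i = 232, so ȳ = 232 / (6·(-20)) = -29/15.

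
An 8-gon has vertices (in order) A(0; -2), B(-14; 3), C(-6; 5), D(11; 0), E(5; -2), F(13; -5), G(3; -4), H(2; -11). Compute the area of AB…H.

111

Apply the shoelace formula: 2A = Σ (x_i·y_{i+1} − x_{i+1}·y_i), indices taken mod 8.
Σ = (-28) + (-52) + (-55) + (-22) + (1) + (-37) + (-25) + (-4) = -222
Area = |Σ|/2 = 111.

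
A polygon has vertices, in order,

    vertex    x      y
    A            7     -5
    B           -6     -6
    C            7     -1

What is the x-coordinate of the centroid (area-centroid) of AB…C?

8/3

Apply the surveyor's formula. First the cross-terms c_i = x_i·y_{i+1} − x_{i+1}·y_i:
  -72, 48, -28  ⇒  2A = -52, A = -26.
Then Σ (x_i + x_{i+1})·c_i = -416, so x̄ = -416 / (6·(-26)) = 8/3.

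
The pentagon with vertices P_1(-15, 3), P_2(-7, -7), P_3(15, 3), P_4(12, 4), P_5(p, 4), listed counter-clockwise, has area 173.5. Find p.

Write out the shoelace sum; only the two edges meeting at P_5 involve p:
2·Area = [(12·4 − p·4) + (p·3 − (-15)·4)] + 234
       = -1·p + 342 = 347
⇒ p = -5.

-5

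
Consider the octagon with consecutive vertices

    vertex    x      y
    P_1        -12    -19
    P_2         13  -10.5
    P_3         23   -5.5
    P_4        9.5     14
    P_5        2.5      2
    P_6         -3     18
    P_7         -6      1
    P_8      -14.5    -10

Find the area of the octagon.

P_1→P_2: (-12)(-10.5) − (13)(-19) = 373
P_2→P_3: (13)(-5.5) − (23)(-10.5) = 170
P_3→P_4: (23)(14) − (9.5)(-5.5) = 374.25
P_4→P_5: (9.5)(2) − (2.5)(14) = -16
P_5→P_6: (2.5)(18) − (-3)(2) = 51
P_6→P_7: (-3)(1) − (-6)(18) = 105
P_7→P_8: (-6)(-10) − (-14.5)(1) = 74.5
P_8→P_1: (-14.5)(-19) − (-12)(-10) = 155.5
Σ = 1287.25
Area = |Σ|/2 = 643.625.

643.625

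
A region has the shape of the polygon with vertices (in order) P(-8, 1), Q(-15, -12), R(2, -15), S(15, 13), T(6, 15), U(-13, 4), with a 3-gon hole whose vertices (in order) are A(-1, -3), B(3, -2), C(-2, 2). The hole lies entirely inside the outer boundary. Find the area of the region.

487.5

Outer boundary:
Σ = (111) + (249) + (251) + (147) + (219) + (19) = 996
Area = |Σ|/2 = 498.
Hole:
A→B: (-1)(-2) − (3)(-3) = 11
B→C: (3)(2) − (-2)(-2) = 2
C→A: (-2)(-3) − (-1)(2) = 8
Σ = 21
Area = |Σ|/2 = 10.5.
Net area = 498 − 10.5 = 487.5.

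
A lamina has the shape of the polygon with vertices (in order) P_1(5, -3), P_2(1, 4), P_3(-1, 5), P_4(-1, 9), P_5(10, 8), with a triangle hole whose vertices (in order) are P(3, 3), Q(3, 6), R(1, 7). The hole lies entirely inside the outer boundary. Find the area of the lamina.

67

Outer boundary:
Cross-terms: 23, 9, -4, -98, -70  ⇒  Σ = -140
Area = |Σ|/2 = 70.
Hole:
Σ = (9) + (15) + (-18) = 6
Area = |Σ|/2 = 3.
Net area = 70 − 3 = 67.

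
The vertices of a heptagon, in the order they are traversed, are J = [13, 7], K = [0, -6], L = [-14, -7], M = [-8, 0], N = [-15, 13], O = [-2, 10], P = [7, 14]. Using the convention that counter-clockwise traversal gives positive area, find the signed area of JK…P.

Apply the shoelace formula: 2A = Σ (x_i·y_{i+1} − x_{i+1}·y_i), indices taken mod 7.
J→K: (13)(-6) − (0)(7) = -78
K→L: (0)(-7) − (-14)(-6) = -84
L→M: (-14)(0) − (-8)(-7) = -56
M→N: (-8)(13) − (-15)(0) = -104
N→O: (-15)(10) − (-2)(13) = -124
O→P: (-2)(14) − (7)(10) = -98
P→J: (7)(7) − (13)(14) = -133
Σ = -677
Signed area = Σ/2 = -338.5 (negative ⇒ clockwise traversal).

-338.5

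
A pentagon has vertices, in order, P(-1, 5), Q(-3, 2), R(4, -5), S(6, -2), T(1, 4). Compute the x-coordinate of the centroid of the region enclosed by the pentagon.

17/11

Apply the shoelace formula. First the cross-terms c_i = x_i·y_{i+1} − x_{i+1}·y_i:
  13, 7, 22, 26, 9  ⇒  2A = 77, A = 38.5.
Then Σ (x_i + x_{i+1})·c_i = 357, so x̄ = 357 / (6·38.5) = 17/11.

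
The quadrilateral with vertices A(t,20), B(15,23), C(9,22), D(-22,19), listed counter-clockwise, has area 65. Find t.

The doubled signed area Σ (x_i y_{i+1} − x_{i+1} y_i) is linear in t.
With t=0 it equals 38; the coefficient of t is 4 (from the two edges through A).
So 4·t + 38 = 2·65 = 130 ⇒ t = 23.

23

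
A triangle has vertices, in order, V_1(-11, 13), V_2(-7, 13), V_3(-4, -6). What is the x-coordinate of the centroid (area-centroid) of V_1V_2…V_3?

-22/3

Apply the shoelace formula. First the cross-terms c_i = x_i·y_{i+1} − x_{i+1}·y_i:
  -52, 94, -118  ⇒  2A = -76, A = -38.
Then Σ (x_i + x_{i+1})·c_i = 1672, so x̄ = 1672 / (6·(-38)) = -22/3.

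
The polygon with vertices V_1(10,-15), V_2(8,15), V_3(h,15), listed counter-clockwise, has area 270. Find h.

Write out the shoelace sum; only the two edges meeting at V_3 involve h:
2·Area = [(8·15 − h·15) + (h·(-15) − 10·15)] + 270
       = -30·h + 240 = 540
⇒ h = -10.

-10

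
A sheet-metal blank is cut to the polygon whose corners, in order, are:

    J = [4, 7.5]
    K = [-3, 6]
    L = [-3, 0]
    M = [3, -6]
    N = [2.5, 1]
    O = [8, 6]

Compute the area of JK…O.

Apply the shoelace formula: 2A = Σ (x_i·y_{i+1} − x_{i+1}·y_i), indices taken mod 6.
Σ = (46.5) + (18) + (18) + (18) + (7) + (36) = 143.5
Area = |Σ|/2 = 71.75.

71.75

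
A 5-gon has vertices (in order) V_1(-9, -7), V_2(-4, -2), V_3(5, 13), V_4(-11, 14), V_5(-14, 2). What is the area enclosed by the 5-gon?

Apply Gauss's area formula: 2A = Σ (x_i·y_{i+1} − x_{i+1}·y_i), indices taken mod 5.
V_1→V_2: (-9)(-2) − (-4)(-7) = -10
V_2→V_3: (-4)(13) − (5)(-2) = -42
V_3→V_4: (5)(14) − (-11)(13) = 213
V_4→V_5: (-11)(2) − (-14)(14) = 174
V_5→V_1: (-14)(-7) − (-9)(2) = 116
Σ = 451
Area = |Σ|/2 = 225.5.

225.5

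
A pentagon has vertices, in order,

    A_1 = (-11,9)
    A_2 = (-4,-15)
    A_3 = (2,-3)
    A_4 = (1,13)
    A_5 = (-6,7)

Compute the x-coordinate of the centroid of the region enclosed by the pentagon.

Apply the shoelace (surveyor's) formula. First the cross-terms c_i = x_i·y_{i+1} − x_{i+1}·y_i:
  201, 42, 29, 85, 23  ⇒  2A = 380, A = 190.
Then Σ (x_i + x_{i+1})·c_i = -3828, so x̄ = -3828 / (6·190) = -319/95.

-319/95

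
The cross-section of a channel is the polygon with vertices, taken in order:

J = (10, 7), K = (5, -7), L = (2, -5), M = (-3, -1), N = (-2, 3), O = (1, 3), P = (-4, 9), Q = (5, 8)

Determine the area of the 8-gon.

Apply the surveyor's formula: 2A = Σ (x_i·y_{i+1} − x_{i+1}·y_i), indices taken mod 8.
Cross-terms: -105, -11, -17, -11, -9, 21, -77, -45  ⇒  Σ = -254
Area = |Σ|/2 = 127.

127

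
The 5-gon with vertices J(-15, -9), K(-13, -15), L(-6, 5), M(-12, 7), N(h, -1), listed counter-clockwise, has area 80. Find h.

The doubled signed area Σ (x_i y_{i+1} − x_{i+1} y_i) is linear in h.
With h=0 it equals -32; the coefficient of h is -16 (from the two edges through N).
So -16·h + -32 = 2·80 = 160 ⇒ h = -12.

-12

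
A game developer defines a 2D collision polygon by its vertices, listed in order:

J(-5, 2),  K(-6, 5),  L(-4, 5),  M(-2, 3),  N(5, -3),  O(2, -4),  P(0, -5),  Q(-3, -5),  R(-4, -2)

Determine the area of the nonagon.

Apply the shoelace (surveyor's) formula: 2A = Σ (x_i·y_{i+1} − x_{i+1}·y_i), indices taken mod 9.
Σ = (-13) + (-10) + (-2) + (-9) + (-14) + (-10) + (-15) + (-14) + (-18) = -105
Area = |Σ|/2 = 52.5.

52.5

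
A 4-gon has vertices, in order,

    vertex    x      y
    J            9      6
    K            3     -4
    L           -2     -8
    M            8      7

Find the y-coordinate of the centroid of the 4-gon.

-31/153

Apply Gauss's area formula. First the cross-terms c_i = x_i·y_{i+1} − x_{i+1}·y_i:
  -54, -32, 50, -15  ⇒  2A = -51, A = -25.5.
Then Σ (y_i + y_{i+1})·c_i = 31, so ȳ = 31 / (6·(-25.5)) = -31/153.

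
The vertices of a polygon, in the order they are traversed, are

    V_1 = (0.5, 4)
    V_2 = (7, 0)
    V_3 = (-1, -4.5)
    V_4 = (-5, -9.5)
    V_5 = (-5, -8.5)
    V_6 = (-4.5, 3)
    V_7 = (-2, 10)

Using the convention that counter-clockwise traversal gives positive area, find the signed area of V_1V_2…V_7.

Apply the surveyor's formula: 2A = Σ (x_i·y_{i+1} − x_{i+1}·y_i), indices taken mod 7.
Cross-terms: -28, -31.5, -13, -5, -53.25, -39, -13  ⇒  Σ = -182.75
Signed area = Σ/2 = -91.375 (negative ⇒ clockwise traversal).

-91.375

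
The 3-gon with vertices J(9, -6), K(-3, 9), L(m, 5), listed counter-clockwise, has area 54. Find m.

The doubled signed area Σ (x_i y_{i+1} − x_{i+1} y_i) is linear in m.
With m=0 it equals 3; the coefficient of m is -15 (from the two edges through L).
So -15·m + 3 = 2·54 = 108 ⇒ m = -7.

-7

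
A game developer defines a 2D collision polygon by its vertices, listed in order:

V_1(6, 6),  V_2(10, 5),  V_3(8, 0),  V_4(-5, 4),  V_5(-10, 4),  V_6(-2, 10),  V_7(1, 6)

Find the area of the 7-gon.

81

Apply the shoelace formula: 2A = Σ (x_i·y_{i+1} − x_{i+1}·y_i), indices taken mod 7.
Σ = (-30) + (-40) + (32) + (20) + (-92) + (-22) + (-30) = -162
Area = |Σ|/2 = 81.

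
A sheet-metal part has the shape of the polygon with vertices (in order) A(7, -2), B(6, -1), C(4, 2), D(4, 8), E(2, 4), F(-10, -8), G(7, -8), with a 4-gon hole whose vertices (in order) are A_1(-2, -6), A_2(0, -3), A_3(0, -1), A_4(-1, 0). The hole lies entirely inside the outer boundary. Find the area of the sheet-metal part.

118

Outer boundary:
Cross-terms: 5, 16, 24, 0, 24, 136, 42  ⇒  Σ = 247
Area = |Σ|/2 = 123.5.
Hole:
Σ = (6) + (0) + (-1) + (6) = 11
Area = |Σ|/2 = 5.5.
Net area = 123.5 − 5.5 = 118.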